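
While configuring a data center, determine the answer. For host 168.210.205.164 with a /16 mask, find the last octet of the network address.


Given: IP = 168.210.205.164, prefix = /16
Subnet mask = 255.255.0.0
Last octet of IP: 164
Last octet of mask: 0
Network last octet = 164 AND 0 = 0

0


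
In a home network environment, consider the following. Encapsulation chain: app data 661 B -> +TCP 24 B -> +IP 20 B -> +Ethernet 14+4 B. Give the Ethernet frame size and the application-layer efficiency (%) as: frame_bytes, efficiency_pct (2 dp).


TCP segment = 661 + 24 = 685 B
IP packet = 685 + 20 = 705 B
Ethernet frame = 705 + 14 + 4 = 723 B
Efficiency = app / frame = 661 / 723 = 0.914246 = 91.4246% -> 91.42% (2 dp)

723, 91.42


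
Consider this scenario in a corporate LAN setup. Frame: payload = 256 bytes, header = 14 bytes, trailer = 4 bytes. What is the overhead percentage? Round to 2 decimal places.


Given: payload = 256 B, header = 14 B, trailer = 4 B
Overhead bytes = header + trailer = 14 + 4 = 18
Total frame = payload + overhead = 256 + 18 = 274
Overhead % = 18 / 274 * 100 = 6.5693% -> 6.57% (2 dp)

6.57


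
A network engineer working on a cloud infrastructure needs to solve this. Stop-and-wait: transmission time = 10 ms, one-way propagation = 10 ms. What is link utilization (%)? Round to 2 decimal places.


Given: Ttrans = 10 ms, Tprop = 10 ms
RTT = 2 * Tprop = 2 * 10 = 20 ms
U = Ttrans / (Ttrans + RTT)
U = 10 / (10 + 20)
U = 10 / 30 = 0.333333
U% = 33.33%

33.33


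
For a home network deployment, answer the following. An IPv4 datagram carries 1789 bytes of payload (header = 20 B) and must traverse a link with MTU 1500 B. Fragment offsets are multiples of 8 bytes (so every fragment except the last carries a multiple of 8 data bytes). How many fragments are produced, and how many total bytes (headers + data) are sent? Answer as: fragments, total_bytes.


Max data per non-final fragment = floor((MTU - header)/8)*8 = floor((1500 - 20)/8)*8 = floor(1480/8)*8 = 1480 B
Final fragment needs no 8-byte alignment: it can carry up to MTU - header = 1480 B
Non-final fragments needed = ceil((payload - 1480) / 1480) = ceil(309/1480) = ceil(0.2088) = 1
Number of fragments = 1 + 1 = 2
Fragment sizes (data): 1 * 1480 B + 309 B (last, 309 <= 1480 OK)
Total bytes sent = payload + n_frags * header = 1789 + 2*20 = 1789 + 40 = 1829 B

2, 1829


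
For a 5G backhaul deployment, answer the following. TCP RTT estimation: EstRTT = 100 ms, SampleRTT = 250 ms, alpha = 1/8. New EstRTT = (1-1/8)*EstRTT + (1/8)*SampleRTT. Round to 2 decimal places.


Given: EstRTT = 100 ms, SampleRTT = 250 ms, alpha = 1/8
New EstRTT = (1 - alpha) * EstRTT + alpha * SampleRTT
(7/8) * 100 = 87.5
(1/8) * 250 = 31.25
New EstRTT = 87.5 + 31.25 = 118.75 ms -> 118.75 ms (2 dp)

118.75


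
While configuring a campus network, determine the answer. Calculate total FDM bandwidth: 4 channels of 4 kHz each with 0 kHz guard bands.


Given: 4 channels, 4 kHz each, guard = 0 kHz
Channel bandwidth = 4 * 4 = 16 kHz
Guard bands = 3 gaps * 0 kHz = 0 kHz
Total = 16 + 0 = 16 kHz

16


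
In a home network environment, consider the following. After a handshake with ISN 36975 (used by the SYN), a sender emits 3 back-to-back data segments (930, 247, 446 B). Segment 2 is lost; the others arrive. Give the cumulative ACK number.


SYN uses sequence number 36975; first data byte = ISN + 1 = 36976.
Segment 1: SEQ = 36976, len = 930 B, covers [36976, 37905]
Segment 2: SEQ = 37906, len = 247 B, covers [37906, 38152] [LOST]
Segment 3: SEQ = 38153, len = 446 B, covers [38153, 38598]
In-order data received: bytes [36976, 37905] (segments 1..1).
Segment 2 missing -> gap begins at byte 37906; later segments buffered out of order.
Cumulative ACK = next expected in-order byte = 36976 + 930 = 37906

37906


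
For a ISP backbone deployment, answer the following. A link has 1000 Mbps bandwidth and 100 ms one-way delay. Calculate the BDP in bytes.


Given: bandwidth = 1000 Mbps, delay = 100 ms
BDP in bits = 1000 * 10^6 * 100 / 1000
BDP in bits = 100000000
BDP in bytes = 100000000 / 8 = 12500000

12500000


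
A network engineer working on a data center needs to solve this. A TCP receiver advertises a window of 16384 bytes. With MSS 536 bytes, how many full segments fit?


Given: RWND = 16384 bytes, MSS = 536 bytes
Full segments = floor(RWND / MSS)
Full segments = floor(16384 / 536)
Full segments = floor(30.5672) = 30

30


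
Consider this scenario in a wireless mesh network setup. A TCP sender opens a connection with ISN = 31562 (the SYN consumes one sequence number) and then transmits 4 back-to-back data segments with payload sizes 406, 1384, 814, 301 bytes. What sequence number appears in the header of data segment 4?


The SYN occupies sequence number ISN = 31562, so the first data byte is ISN + 1 = 31563.
SEQ of data segment i = (ISN + 1) + sum of payload sizes of segments 1..i-1.
Segment 1: SEQ = 31563, payload = 406 bytes
Segment 2: SEQ = 31969, payload = 1384 bytes
Segment 3: SEQ = 33353, payload = 814 bytes
Segment 4: SEQ = 34167, payload = 301 bytes
SEQ of segment 4 = 31563 + 406 + 1384 + 814 = 34167

34167


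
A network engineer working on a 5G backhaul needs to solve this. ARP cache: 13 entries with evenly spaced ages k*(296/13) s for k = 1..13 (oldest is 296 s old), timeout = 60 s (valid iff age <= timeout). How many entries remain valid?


Ages are k * 296/13 s for k = 1..13 (spacing = 22.7692 s).
Entry k is valid iff k * 296/13 <= 60 iff k <= 13 * 60 / 296 = 2.6351
n_valid = floor(2.6351) = 2
(n_stale = 13 - 2 = 11)

2


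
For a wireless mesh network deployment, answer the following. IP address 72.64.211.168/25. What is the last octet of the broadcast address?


Given: IP = 72.64.211.168, prefix = /25
Host bits = 32 - 25 = 7
Network last octet = 168 AND mask = 128
Host part size = 2^7 - 1 = 127
Broadcast last octet = 128 OR 127 = 255

255


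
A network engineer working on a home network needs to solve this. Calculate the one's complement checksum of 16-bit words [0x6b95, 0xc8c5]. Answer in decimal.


Given words: [0x6b95, 0xc8c5]
Step 1: Sum all words
Raw sum = 27541 + 51397 = 78938
Step 2: Fold carry: (13402 + 1) = 13403
One's complement = ~13403 & 0xFFFF = 52132

52132


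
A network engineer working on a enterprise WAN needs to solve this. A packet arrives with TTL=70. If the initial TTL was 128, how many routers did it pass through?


Given: initial TTL = 128, received TTL = 70
Hops = initial TTL - received TTL
Hops = 128 - 70 = 58

58


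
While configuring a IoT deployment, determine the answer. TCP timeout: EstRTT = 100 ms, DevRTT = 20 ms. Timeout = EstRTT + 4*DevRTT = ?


Given: EstRTT = 100 ms, DevRTT = 20 ms
Timeout = EstRTT + 4 * DevRTT
4 * DevRTT = 4 * 20 = 80
Timeout = 100 + 80 = 180 ms

180


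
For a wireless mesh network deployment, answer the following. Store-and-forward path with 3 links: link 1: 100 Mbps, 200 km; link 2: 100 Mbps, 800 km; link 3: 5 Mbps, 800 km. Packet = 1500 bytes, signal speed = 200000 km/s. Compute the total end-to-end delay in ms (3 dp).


Packet = 1500 bytes = 12000 bits. Store-and-forward: sum (t_trans + t_prop) per link.
Link 1: t_trans = 12000/(100*10^6) s = 0.1200 ms; t_prop = 200/200000 s = 1.0000 ms; subtotal = 1.1200 ms
Link 2: t_trans = 12000/(100*10^6) s = 0.1200 ms; t_prop = 800/200000 s = 4.0000 ms; subtotal = 4.1200 ms
Link 3: t_trans = 12000/(5*10^6) s = 2.4000 ms; t_prop = 800/200000 s = 4.0000 ms; subtotal = 6.4000 ms
End-to-end = 1.1200 + 4.1200 + 6.4000 = 11.6400 ms -> 11.640 ms (3 dp)

11.640


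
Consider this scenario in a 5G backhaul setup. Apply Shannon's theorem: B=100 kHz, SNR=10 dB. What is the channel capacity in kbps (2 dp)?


Given: B = 100 kHz, SNR = 10 dB
SNR linear = 10^(10/10) = 10
1 + SNR = 11
log2(11) = 3.4594316186
C = 100 * 1000 * 3.4594316186 = 345943.1619 bps
C = 345.943162 kbps -> 345.94 kbps (2 dp)

345.94


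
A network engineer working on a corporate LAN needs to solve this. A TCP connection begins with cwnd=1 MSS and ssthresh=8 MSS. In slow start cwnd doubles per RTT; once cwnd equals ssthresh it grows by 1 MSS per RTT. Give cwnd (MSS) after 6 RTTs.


RTT 0: cwnd = 1 MSS (initial)
RTT 1: cwnd = 2 MSS (slow start, doubled)
RTT 2: cwnd = 4 MSS (slow start, doubled)
RTT 3: cwnd = 8 MSS (slow start, doubled)
RTT 4: cwnd = 9 MSS (congestion avoidance, +1)
RTT 5: cwnd = 10 MSS (congestion avoidance, +1)
RTT 6: cwnd = 11 MSS (congestion avoidance, +1)

11


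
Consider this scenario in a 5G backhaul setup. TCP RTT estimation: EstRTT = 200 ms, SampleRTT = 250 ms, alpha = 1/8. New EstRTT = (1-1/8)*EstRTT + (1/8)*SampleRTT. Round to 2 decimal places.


Given: EstRTT = 200 ms, SampleRTT = 250 ms, alpha = 1/8
New EstRTT = (1 - alpha) * EstRTT + alpha * SampleRTT
(7/8) * 200 = 175
(1/8) * 250 = 31.25
New EstRTT = 175 + 31.25 = 206.25 ms -> 206.25 ms (2 dp)

206.25


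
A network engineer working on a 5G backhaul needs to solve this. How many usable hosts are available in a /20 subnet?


Given: subnet mask /20
Host bits = 32 - 20 = 12
Total addresses = 2^12 = 4096
Usable hosts = 4096 - 2 (network + broadcast) = 4094

4094


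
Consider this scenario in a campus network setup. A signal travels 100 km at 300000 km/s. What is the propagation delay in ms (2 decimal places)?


Given: distance = 100 km, speed = 300000 km/s
Delay = distance / speed = 100 / 300000 seconds
Delay in ms = 100 * 1000 / 300000
Delay = 0.3333 ms
Rounded to 2 dp = 0.33 ms

0.33


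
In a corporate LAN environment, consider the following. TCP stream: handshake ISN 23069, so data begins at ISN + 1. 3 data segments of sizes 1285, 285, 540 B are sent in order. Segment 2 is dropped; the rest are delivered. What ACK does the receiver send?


SYN uses sequence number 23069; first data byte = ISN + 1 = 23070.
Segment 1: SEQ = 23070, len = 1285 B, covers [23070, 24354]
Segment 2: SEQ = 24355, len = 285 B, covers [24355, 24639] [LOST]
Segment 3: SEQ = 24640, len = 540 B, covers [24640, 25179]
In-order data received: bytes [23070, 24354] (segments 1..1).
Segment 2 missing -> gap begins at byte 24355; later segments buffered out of order.
Cumulative ACK = next expected in-order byte = 23070 + 1285 = 24355

24355


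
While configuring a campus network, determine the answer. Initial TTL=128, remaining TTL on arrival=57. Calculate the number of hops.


Given: initial TTL = 128, received TTL = 57
Hops = initial TTL - received TTL
Hops = 128 - 57 = 71

71


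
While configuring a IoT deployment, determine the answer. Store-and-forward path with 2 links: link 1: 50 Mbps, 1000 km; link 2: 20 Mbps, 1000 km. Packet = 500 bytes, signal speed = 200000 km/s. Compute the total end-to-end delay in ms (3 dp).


Packet = 500 bytes = 4000 bits. Store-and-forward: sum (t_trans + t_prop) per link.
Link 1: t_trans = 4000/(50*10^6) s = 0.0800 ms; t_prop = 1000/200000 s = 5.0000 ms; subtotal = 5.0800 ms
Link 2: t_trans = 4000/(20*10^6) s = 0.2000 ms; t_prop = 1000/200000 s = 5.0000 ms; subtotal = 5.2000 ms
End-to-end = 5.0800 + 5.2000 = 10.2800 ms -> 10.280 ms (3 dp)

10.280


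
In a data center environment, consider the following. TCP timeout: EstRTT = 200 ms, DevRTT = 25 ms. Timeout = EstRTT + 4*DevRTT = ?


Given: EstRTT = 200 ms, DevRTT = 25 ms
Timeout = EstRTT + 4 * DevRTT
4 * DevRTT = 4 * 25 = 100
Timeout = 200 + 100 = 300 ms

300


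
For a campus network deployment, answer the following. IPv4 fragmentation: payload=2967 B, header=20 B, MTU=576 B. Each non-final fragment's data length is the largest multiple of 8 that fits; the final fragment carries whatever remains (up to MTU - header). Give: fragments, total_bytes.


Max data per non-final fragment = floor((MTU - header)/8)*8 = floor((576 - 20)/8)*8 = floor(556/8)*8 = 552 B
Final fragment needs no 8-byte alignment: it can carry up to MTU - header = 556 B
Non-final fragments needed = ceil((payload - 556) / 552) = ceil(2411/552) = ceil(4.3678) = 5
Number of fragments = 5 + 1 = 6
Fragment sizes (data): 5 * 552 B + 207 B (last, 207 <= 556 OK)
Total bytes sent = payload + n_frags * header = 2967 + 6*20 = 2967 + 120 = 3087 B

6, 3087


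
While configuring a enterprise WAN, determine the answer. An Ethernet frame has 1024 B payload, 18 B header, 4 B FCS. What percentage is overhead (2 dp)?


Given: payload = 1024 B, header = 18 B, trailer = 4 B
Overhead bytes = header + trailer = 18 + 4 = 22
Total frame = payload + overhead = 1024 + 22 = 1046
Overhead % = 22 / 1046 * 100 = 2.1033% -> 2.10% (2 dp)

2.10


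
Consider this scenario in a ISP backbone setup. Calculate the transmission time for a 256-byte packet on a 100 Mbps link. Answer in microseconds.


Given: packet = 256 bytes, bandwidth = 100 Mbps
Packet in bits = 256 * 8 = 2048 bits
Bandwidth = 100 * 10^6 = 100000000 bps
Time = 2048 / 100000000 seconds
Time in us = 2048 * 10^6 / 100000000 = 20.48

20.48


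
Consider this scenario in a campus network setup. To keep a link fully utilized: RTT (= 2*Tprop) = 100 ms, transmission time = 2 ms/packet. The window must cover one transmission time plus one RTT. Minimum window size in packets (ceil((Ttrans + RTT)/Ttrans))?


Given: Ttrans = 2 ms, RTT = 100 ms (= 2 * Tprop, Tprop = 50 ms)
Time until first ACK returns = Ttrans + RTT = 2 + 100 = 102 ms
Need W * Ttrans >= Ttrans + RTT  ->  W >= (Ttrans + RTT) / Ttrans
(Ttrans + RTT) / Ttrans = 102 / 2 = 51
W_min = ceil(51) = 51

51


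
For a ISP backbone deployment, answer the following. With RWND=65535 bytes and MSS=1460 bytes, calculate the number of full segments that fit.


Given: RWND = 65535 bytes, MSS = 1460 bytes
Full segments = floor(RWND / MSS)
Full segments = floor(65535 / 1460)
Full segments = floor(44.887) = 44

44


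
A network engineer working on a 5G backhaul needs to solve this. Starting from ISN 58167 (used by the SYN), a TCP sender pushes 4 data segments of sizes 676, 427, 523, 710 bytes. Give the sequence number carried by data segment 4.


The SYN occupies sequence number ISN = 58167, so the first data byte is ISN + 1 = 58168.
SEQ of data segment i = (ISN + 1) + sum of payload sizes of segments 1..i-1.
Segment 1: SEQ = 58168, payload = 676 bytes
Segment 2: SEQ = 58844, payload = 427 bytes
Segment 3: SEQ = 59271, payload = 523 bytes
Segment 4: SEQ = 59794, payload = 710 bytes
SEQ of segment 4 = 58168 + 676 + 427 + 523 = 59794

59794


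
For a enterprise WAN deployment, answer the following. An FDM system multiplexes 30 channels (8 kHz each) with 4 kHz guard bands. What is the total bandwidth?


Given: 30 channels, 8 kHz each, guard = 4 kHz
Channel bandwidth = 30 * 8 = 240 kHz
Guard bands = 29 gaps * 4 kHz = 116 kHz
Total = 240 + 116 = 356 kHz

356


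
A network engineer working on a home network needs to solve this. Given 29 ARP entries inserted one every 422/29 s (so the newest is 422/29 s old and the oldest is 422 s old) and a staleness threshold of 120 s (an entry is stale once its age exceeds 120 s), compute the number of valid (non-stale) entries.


Ages are k * 422/29 s for k = 1..29 (spacing = 14.5517 s).
Entry k is valid iff k * 422/29 <= 120 iff k <= 29 * 120 / 422 = 8.2464
n_valid = floor(8.2464) = 8
(n_stale = 29 - 8 = 21)

8


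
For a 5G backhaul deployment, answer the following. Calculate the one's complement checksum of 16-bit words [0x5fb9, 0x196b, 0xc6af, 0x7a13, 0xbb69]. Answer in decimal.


Given words: [0x5fb9, 0x196b, 0xc6af, 0x7a13, 0xbb69]
Step 1: Sum all words
Raw sum = 24505 + 6507 + 50863 + 31251 + 47977 = 161103
Step 2: Fold carry: (30031 + 2) = 30033
One's complement = ~30033 & 0xFFFF = 35502

35502


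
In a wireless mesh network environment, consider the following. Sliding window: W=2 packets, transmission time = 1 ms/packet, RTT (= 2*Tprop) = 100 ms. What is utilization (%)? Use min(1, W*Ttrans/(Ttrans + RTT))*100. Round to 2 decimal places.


Given: W = 2, Ttrans = 1 ms, RTT = 100 ms (= 2 * Tprop, Tprop = 50 ms)
Cycle time = Ttrans + RTT = 1 + 100 = 101 ms (first packet sent until its ACK returns)
W * Ttrans = 2 * 1 = 2 ms of sending per cycle
W * Ttrans / (Ttrans + RTT) = 2 / 101 = 0.019802
U = min(1, 0.019802) = 0.019802
U% = 1.98%

1.98


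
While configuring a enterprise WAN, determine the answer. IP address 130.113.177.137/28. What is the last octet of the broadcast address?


Given: IP = 130.113.177.137, prefix = /28
Host bits = 32 - 28 = 4
Network last octet = 137 AND mask = 128
Host part size = 2^4 - 1 = 15
Broadcast last octet = 128 OR 15 = 143

143


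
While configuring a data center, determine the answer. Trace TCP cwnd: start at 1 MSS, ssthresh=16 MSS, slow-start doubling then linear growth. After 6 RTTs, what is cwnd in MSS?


RTT 0: cwnd = 1 MSS (initial)
RTT 1: cwnd = 2 MSS (slow start, doubled)
RTT 2: cwnd = 4 MSS (slow start, doubled)
RTT 3: cwnd = 8 MSS (slow start, doubled)
RTT 4: cwnd = 16 MSS (slow start, doubled)
RTT 5: cwnd = 17 MSS (congestion avoidance, +1)
RTT 6: cwnd = 18 MSS (congestion avoidance, +1)

18


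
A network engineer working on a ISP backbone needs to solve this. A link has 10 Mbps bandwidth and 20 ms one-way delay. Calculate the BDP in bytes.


Given: bandwidth = 10 Mbps, delay = 20 ms
BDP in bits = 10 * 10^6 * 20 / 1000
BDP in bits = 200000
BDP in bytes = 200000 / 8 = 25000

25000


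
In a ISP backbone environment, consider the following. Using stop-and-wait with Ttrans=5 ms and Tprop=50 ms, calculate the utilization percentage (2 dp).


Given: Ttrans = 5 ms, Tprop = 50 ms
RTT = 2 * Tprop = 2 * 50 = 100 ms
U = Ttrans / (Ttrans + RTT)
U = 5 / (5 + 100)
U = 5 / 105 = 0.047619
U% = 4.76%

4.76


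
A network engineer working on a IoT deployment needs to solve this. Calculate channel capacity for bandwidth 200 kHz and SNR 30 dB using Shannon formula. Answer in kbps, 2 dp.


Given: B = 200 kHz, SNR = 30 dB
SNR linear = 10^(30/10) = 1000
1 + SNR = 1001
log2(1001) = 9.9672262588
C = 200 * 1000 * 9.9672262588 = 1993445.2518 bps
C = 1993.445252 kbps -> 1993.45 kbps (2 dp)

1993.45


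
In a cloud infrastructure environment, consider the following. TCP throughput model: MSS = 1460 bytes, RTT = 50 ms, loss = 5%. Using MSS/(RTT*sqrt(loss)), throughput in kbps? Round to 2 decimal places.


Given: MSS = 1460 bytes, RTT = 50 ms, loss = 5%
RTT in seconds = 50 / 1000 = 0.05
Loss rate = 5% = 0.05
sqrt(loss) = sqrt(0.05) = 0.223606797750
Throughput (bytes/s) = 1460 / (0.05 * 0.223606797750) = 130586.3699
Throughput (kbps) = 130586.3699 * 8 / 1000 = 1044.690959 -> 1044.69 kbps (2 dp)

1044.69


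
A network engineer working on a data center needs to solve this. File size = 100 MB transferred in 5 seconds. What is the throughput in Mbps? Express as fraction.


Given: file = 100 MB, time = 5 s
File in Mb = 100 * 8 = 800 Mb
Throughput = 800 / 5 Mbps
Throughput = 160 Mbps

160


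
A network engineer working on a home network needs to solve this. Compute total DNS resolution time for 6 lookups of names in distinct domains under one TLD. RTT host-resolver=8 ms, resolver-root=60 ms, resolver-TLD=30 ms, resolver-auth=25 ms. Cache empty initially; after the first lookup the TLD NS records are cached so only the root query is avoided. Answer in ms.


Lookup 1 (cold cache): local + root + TLD + auth = 8 + 60 + 30 + 25 = 123 ms
Lookups 2..6 (TLD NS cached -> skip root; new domain -> still ask TLD and auth): local + TLD + auth = 8 + 30 + 25 = 63 ms each
Remaining 5 lookups: 5 * 63 = 315 ms
Total = 123 + 315 = 438 ms

438


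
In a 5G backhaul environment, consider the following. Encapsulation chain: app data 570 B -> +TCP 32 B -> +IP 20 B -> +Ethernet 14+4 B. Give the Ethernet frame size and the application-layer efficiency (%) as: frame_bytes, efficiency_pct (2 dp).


TCP segment = 570 + 32 = 602 B
IP packet = 602 + 20 = 622 B
Ethernet frame = 622 + 14 + 4 = 640 B
Efficiency = app / frame = 570 / 640 = 0.890625 = 89.0625% -> 89.06% (2 dp)

640, 89.06


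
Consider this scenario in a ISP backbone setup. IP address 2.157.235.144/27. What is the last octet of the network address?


Given: IP = 2.157.235.144, prefix = /27
Subnet mask = 255.255.255.224
Last octet of IP: 144
Last octet of mask: 224
Network last octet = 144 AND 224 = 128

128


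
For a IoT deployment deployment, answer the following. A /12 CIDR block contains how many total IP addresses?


Given: CIDR prefix /12
Host bits = 32 - 12 = 20
Total addresses = 2^20 = 1048576

1048576


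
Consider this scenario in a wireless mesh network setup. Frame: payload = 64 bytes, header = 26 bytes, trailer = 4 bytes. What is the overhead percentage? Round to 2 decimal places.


Given: payload = 64 B, header = 26 B, trailer = 4 B
Overhead bytes = header + trailer = 26 + 4 = 30
Total frame = payload + overhead = 64 + 30 = 94
Overhead % = 30 / 94 * 100 = 31.9149% -> 31.91% (2 dp)

31.91


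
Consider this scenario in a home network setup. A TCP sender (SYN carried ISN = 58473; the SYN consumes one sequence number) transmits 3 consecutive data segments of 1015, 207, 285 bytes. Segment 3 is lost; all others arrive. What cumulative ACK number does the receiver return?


SYN uses sequence number 58473; first data byte = ISN + 1 = 58474.
Segment 1: SEQ = 58474, len = 1015 B, covers [58474, 59488]
Segment 2: SEQ = 59489, len = 207 B, covers [59489, 59695]
Segment 3: SEQ = 59696, len = 285 B, covers [59696, 59980] [LOST]
In-order data received: bytes [58474, 59695] (segments 1..2).
Segment 3 missing -> gap begins at byte 59696.
Cumulative ACK = next expected in-order byte = 58474 + 1015 + 207 = 59696

59696


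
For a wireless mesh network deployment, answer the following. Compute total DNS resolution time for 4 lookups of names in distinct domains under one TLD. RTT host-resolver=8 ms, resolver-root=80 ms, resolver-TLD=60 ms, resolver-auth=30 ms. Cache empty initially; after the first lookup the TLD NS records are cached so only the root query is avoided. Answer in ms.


Lookup 1 (cold cache): local + root + TLD + auth = 8 + 80 + 60 + 30 = 178 ms
Lookups 2..4 (TLD NS cached -> skip root; new domain -> still ask TLD and auth): local + TLD + auth = 8 + 60 + 30 = 98 ms each
Remaining 3 lookups: 3 * 98 = 294 ms
Total = 178 + 294 = 472 ms

472


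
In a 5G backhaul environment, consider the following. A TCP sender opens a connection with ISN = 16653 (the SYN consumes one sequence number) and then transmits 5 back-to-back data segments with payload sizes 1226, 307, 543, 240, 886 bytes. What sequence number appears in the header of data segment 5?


The SYN occupies sequence number ISN = 16653, so the first data byte is ISN + 1 = 16654.
SEQ of data segment i = (ISN + 1) + sum of payload sizes of segments 1..i-1.
Segment 1: SEQ = 16654, payload = 1226 bytes
Segment 2: SEQ = 17880, payload = 307 bytes
Segment 3: SEQ = 18187, payload = 543 bytes
Segment 4: SEQ = 18730, payload = 240 bytes
Segment 5: SEQ = 18970, payload = 886 bytes
SEQ of segment 5 = 16654 + 1226 + 307 + 543 + 240 = 18970

18970


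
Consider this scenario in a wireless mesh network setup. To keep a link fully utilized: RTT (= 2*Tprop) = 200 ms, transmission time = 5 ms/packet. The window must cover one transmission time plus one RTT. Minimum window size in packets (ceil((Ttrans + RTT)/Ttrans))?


Given: Ttrans = 5 ms, RTT = 200 ms (= 2 * Tprop, Tprop = 100 ms)
Time until first ACK returns = Ttrans + RTT = 5 + 200 = 205 ms
Need W * Ttrans >= Ttrans + RTT  ->  W >= (Ttrans + RTT) / Ttrans
(Ttrans + RTT) / Ttrans = 205 / 5 = 41
W_min = ceil(41) = 41

41


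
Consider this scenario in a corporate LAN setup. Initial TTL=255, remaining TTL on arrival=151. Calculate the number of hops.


Given: initial TTL = 255, received TTL = 151
Hops = initial TTL - received TTL
Hops = 255 - 151 = 104

104


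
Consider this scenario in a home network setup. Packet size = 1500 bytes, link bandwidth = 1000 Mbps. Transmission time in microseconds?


Given: packet = 1500 bytes, bandwidth = 1000 Mbps
Packet in bits = 1500 * 8 = 12000 bits
Bandwidth = 1000 * 10^6 = 1000000000 bps
Time = 12000 / 1000000000 seconds
Time in us = 12000 * 10^6 / 1000000000 = 12

12


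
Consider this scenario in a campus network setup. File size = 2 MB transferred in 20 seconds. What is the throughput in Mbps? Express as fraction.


Given: file = 2 MB, time = 20 s
File in Mb = 2 * 8 = 16 Mb
Throughput = 16 / 20 Mbps
Throughput = 4/5 Mbps

4/5


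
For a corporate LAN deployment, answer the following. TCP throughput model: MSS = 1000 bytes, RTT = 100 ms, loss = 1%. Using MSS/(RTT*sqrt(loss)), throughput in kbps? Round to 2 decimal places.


Given: MSS = 1000 bytes, RTT = 100 ms, loss = 1%
RTT in seconds = 100 / 1000 = 0.1
Loss rate = 1% = 0.01
sqrt(loss) = sqrt(0.01) = 0.1
Throughput (bytes/s) = 1000 / (0.1 * 0.1) = 100000.0000
Throughput (kbps) = 100000.0000 * 8 / 1000 = 800.000000 -> 800.00 kbps (2 dp)

800.00


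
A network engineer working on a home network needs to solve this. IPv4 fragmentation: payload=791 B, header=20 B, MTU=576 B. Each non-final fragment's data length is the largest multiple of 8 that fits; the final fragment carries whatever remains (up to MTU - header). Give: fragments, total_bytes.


Max data per non-final fragment = floor((MTU - header)/8)*8 = floor((576 - 20)/8)*8 = floor(556/8)*8 = 552 B
Final fragment needs no 8-byte alignment: it can carry up to MTU - header = 556 B
Non-final fragments needed = ceil((payload - 556) / 552) = ceil(235/552) = ceil(0.4257) = 1
Number of fragments = 1 + 1 = 2
Fragment sizes (data): 1 * 552 B + 239 B (last, 239 <= 556 OK)
Total bytes sent = payload + n_frags * header = 791 + 2*20 = 791 + 40 = 831 B

2, 831


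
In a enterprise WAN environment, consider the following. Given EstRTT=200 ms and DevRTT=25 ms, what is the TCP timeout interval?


Given: EstRTT = 200 ms, DevRTT = 25 ms
Timeout = EstRTT + 4 * DevRTT
4 * DevRTT = 4 * 25 = 100
Timeout = 200 + 100 = 300 ms

300


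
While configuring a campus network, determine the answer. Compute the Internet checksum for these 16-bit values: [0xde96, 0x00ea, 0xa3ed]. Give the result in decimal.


Given words: [0xde96, 0x00ea, 0xa3ed]
Step 1: Sum all words
Raw sum = 56982 + 234 + 41965 = 99181
Step 2: Fold carry: (33645 + 1) = 33646
One's complement = ~33646 & 0xFFFF = 31889

31889


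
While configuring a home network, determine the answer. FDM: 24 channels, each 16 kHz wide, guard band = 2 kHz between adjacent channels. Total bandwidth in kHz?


Given: 24 channels, 16 kHz each, guard = 2 kHz
Channel bandwidth = 24 * 16 = 384 kHz
Guard bands = 23 gaps * 2 kHz = 46 kHz
Total = 384 + 46 = 430 kHz

430


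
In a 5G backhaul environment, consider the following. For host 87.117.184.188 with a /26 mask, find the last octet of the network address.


Given: IP = 87.117.184.188, prefix = /26
Subnet mask = 255.255.255.192
Last octet of IP: 188
Last octet of mask: 192
Network last octet = 188 AND 192 = 128

128


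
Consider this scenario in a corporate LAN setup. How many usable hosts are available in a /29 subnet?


Given: subnet mask /29
Host bits = 32 - 29 = 3
Total addresses = 2^3 = 8
Usable hosts = 8 - 2 (network + broadcast) = 6

6


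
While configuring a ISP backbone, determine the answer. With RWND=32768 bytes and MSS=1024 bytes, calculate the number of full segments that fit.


Given: RWND = 32768 bytes, MSS = 1024 bytes
Full segments = floor(RWND / MSS)
Full segments = floor(32768 / 1024)
Full segments = floor(32.0) = 32

32


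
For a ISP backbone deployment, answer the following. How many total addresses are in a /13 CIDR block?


Given: CIDR prefix /13
Host bits = 32 - 13 = 19
Total addresses = 2^19 = 524288

524288


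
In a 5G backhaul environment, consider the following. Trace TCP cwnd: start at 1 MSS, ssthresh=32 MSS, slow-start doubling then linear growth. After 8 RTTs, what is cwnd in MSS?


RTT 0: cwnd = 1 MSS (initial)
RTT 1: cwnd = 2 MSS (slow start, doubled)
RTT 2: cwnd = 4 MSS (slow start, doubled)
RTT 3: cwnd = 8 MSS (slow start, doubled)
RTT 4: cwnd = 16 MSS (slow start, doubled)
RTT 5: cwnd = 32 MSS (slow start, doubled)
RTT 6: cwnd = 33 MSS (congestion avoidance, +1)
RTT 7: cwnd = 34 MSS (congestion avoidance, +1)
RTT 8: cwnd = 35 MSS (congestion avoidance, +1)

35


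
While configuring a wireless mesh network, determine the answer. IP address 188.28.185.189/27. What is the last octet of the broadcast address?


Given: IP = 188.28.185.189, prefix = /27
Host bits = 32 - 27 = 5
Network last octet = 189 AND mask = 160
Host part size = 2^5 - 1 = 31
Broadcast last octet = 160 OR 31 = 191

191


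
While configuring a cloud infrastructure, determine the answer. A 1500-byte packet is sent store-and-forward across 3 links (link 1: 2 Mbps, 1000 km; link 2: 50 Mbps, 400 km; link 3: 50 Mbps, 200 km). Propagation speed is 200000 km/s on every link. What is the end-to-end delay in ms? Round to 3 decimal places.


Packet = 1500 bytes = 12000 bits. Store-and-forward: sum (t_trans + t_prop) per link.
Link 1: t_trans = 12000/(2*10^6) s = 6.0000 ms; t_prop = 1000/200000 s = 5.0000 ms; subtotal = 11.0000 ms
Link 2: t_trans = 12000/(50*10^6) s = 0.2400 ms; t_prop = 400/200000 s = 2.0000 ms; subtotal = 2.2400 ms
Link 3: t_trans = 12000/(50*10^6) s = 0.2400 ms; t_prop = 200/200000 s = 1.0000 ms; subtotal = 1.2400 ms
End-to-end = 11.0000 + 2.2400 + 1.2400 = 14.4800 ms -> 14.480 ms (3 dp)

14.480


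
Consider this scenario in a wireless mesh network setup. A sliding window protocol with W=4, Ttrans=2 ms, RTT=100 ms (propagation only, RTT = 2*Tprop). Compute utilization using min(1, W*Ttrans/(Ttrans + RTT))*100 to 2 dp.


Given: W = 4, Ttrans = 2 ms, RTT = 100 ms (= 2 * Tprop, Tprop = 50 ms)
Cycle time = Ttrans + RTT = 2 + 100 = 102 ms (first packet sent until its ACK returns)
W * Ttrans = 4 * 2 = 8 ms of sending per cycle
W * Ttrans / (Ttrans + RTT) = 8 / 102 = 0.078431
U = min(1, 0.078431) = 0.078431
U% = 7.84%

7.84


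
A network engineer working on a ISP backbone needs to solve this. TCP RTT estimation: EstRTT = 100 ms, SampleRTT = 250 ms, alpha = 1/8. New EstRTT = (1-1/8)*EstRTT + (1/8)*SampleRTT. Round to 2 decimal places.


Given: EstRTT = 100 ms, SampleRTT = 250 ms, alpha = 1/8
New EstRTT = (1 - alpha) * EstRTT + alpha * SampleRTT
(7/8) * 100 = 87.5
(1/8) * 250 = 31.25
New EstRTT = 87.5 + 31.25 = 118.75 ms -> 118.75 ms (2 dp)

118.75


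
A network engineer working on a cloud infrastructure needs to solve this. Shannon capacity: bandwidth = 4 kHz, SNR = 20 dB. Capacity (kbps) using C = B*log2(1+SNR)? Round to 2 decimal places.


Given: B = 4 kHz, SNR = 20 dB
SNR linear = 10^(20/10) = 100
1 + SNR = 101
log2(101) = 6.6582114828
C = 4 * 1000 * 6.6582114828 = 26632.8459 bps
C = 26.632846 kbps -> 26.63 kbps (2 dp)

26.63


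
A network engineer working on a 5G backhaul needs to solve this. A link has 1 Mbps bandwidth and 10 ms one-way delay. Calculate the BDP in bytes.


Given: bandwidth = 1 Mbps, delay = 10 ms
BDP in bits = 1 * 10^6 * 10 / 1000
BDP in bits = 10000
BDP in bytes = 10000 / 8 = 1250

1250


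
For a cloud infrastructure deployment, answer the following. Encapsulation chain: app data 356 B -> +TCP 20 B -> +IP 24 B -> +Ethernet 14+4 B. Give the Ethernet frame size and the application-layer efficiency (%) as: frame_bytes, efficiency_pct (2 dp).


TCP segment = 356 + 20 = 376 B
IP packet = 376 + 24 = 400 B
Ethernet frame = 400 + 14 + 4 = 418 B
Efficiency = app / frame = 356 / 418 = 0.851675 = 85.1675% -> 85.17% (2 dp)

418, 85.17


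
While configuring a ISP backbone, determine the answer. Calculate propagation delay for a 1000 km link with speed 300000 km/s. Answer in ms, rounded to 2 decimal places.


Given: distance = 1000 km, speed = 300000 km/s
Delay = distance / speed = 1000 / 300000 seconds
Delay in ms = 1000 * 1000 / 300000
Delay = 3.3333 ms
Rounded to 2 dp = 3.33 ms

3.33


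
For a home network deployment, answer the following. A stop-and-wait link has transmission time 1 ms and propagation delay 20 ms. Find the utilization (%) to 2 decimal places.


Given: Ttrans = 1 ms, Tprop = 20 ms
RTT = 2 * Tprop = 2 * 20 = 40 ms
U = Ttrans / (Ttrans + RTT)
U = 1 / (1 + 40)
U = 1 / 41 = 0.02439
U% = 2.44%

2.44


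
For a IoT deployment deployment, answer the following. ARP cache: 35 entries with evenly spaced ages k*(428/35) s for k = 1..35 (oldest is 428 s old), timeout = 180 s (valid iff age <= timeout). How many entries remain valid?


Ages are k * 428/35 s for k = 1..35 (spacing = 12.2286 s).
Entry k is valid iff k * 428/35 <= 180 iff k <= 35 * 180 / 428 = 14.7196
n_valid = floor(14.7196) = 14
(n_stale = 35 - 14 = 21)

14


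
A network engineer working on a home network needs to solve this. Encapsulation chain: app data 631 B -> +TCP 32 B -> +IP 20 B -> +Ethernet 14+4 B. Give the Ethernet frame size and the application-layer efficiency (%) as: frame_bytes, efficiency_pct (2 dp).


TCP segment = 631 + 32 = 663 B
IP packet = 663 + 20 = 683 B
Ethernet frame = 683 + 14 + 4 = 701 B
Efficiency = app / frame = 631 / 701 = 0.900143 = 90.0143% -> 90.01% (2 dp)

701, 90.01


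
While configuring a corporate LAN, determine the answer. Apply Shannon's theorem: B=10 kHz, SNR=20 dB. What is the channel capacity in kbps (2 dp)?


Given: B = 10 kHz, SNR = 20 dB
SNR linear = 10^(20/10) = 100
1 + SNR = 101
log2(101) = 6.6582114828
C = 10 * 1000 * 6.6582114828 = 66582.1148 bps
C = 66.582115 kbps -> 66.58 kbps (2 dp)

66.58


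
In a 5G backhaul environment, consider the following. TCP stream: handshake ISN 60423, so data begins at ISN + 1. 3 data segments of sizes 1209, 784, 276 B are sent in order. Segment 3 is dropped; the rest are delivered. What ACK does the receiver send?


SYN uses sequence number 60423; first data byte = ISN + 1 = 60424.
Segment 1: SEQ = 60424, len = 1209 B, covers [60424, 61632]
Segment 2: SEQ = 61633, len = 784 B, covers [61633, 62416]
Segment 3: SEQ = 62417, len = 276 B, covers [62417, 62692] [LOST]
In-order data received: bytes [60424, 62416] (segments 1..2).
Segment 3 missing -> gap begins at byte 62417.
Cumulative ACK = next expected in-order byte = 60424 + 1209 + 784 = 62417

62417


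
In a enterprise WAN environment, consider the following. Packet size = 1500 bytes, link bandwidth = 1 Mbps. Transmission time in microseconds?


Given: packet = 1500 bytes, bandwidth = 1 Mbps
Packet in bits = 1500 * 8 = 12000 bits
Bandwidth = 1 * 10^6 = 1000000 bps
Time = 12000 / 1000000 seconds
Time in us = 12000 * 10^6 / 1000000 = 12000

12000


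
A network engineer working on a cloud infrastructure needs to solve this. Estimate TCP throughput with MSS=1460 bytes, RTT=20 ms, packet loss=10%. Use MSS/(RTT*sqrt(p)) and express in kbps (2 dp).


Given: MSS = 1460 bytes, RTT = 20 ms, loss = 10%
RTT in seconds = 20 / 1000 = 0.02
Loss rate = 10% = 0.1
sqrt(loss) = sqrt(0.1) = 0.316227766017
Throughput (bytes/s) = 1460 / (0.02 * 0.316227766017) = 230846.2692
Throughput (kbps) = 230846.2692 * 8 / 1000 = 1846.770154 -> 1846.77 kbps (2 dp)

1846.77


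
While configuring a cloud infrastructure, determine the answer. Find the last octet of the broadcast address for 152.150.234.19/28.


Given: IP = 152.150.234.19, prefix = /28
Host bits = 32 - 28 = 4
Network last octet = 19 AND mask = 16
Host part size = 2^4 - 1 = 15
Broadcast last octet = 16 OR 15 = 31

31


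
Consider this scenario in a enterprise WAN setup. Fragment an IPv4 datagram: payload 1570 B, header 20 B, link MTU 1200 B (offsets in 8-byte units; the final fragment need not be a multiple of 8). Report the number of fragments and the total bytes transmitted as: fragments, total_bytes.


Max data per non-final fragment = floor((MTU - header)/8)*8 = floor((1200 - 20)/8)*8 = floor(1180/8)*8 = 1176 B
Final fragment needs no 8-byte alignment: it can carry up to MTU - header = 1180 B
Non-final fragments needed = ceil((payload - 1180) / 1176) = ceil(390/1176) = ceil(0.3316) = 1
Number of fragments = 1 + 1 = 2
Fragment sizes (data): 1 * 1176 B + 394 B (last, 394 <= 1180 OK)
Total bytes sent = payload + n_frags * header = 1570 + 2*20 = 1570 + 40 = 1610 B

2, 1610


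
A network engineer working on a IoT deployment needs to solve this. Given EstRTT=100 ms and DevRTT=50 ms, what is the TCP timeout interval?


Given: EstRTT = 100 ms, DevRTT = 50 ms
Timeout = EstRTT + 4 * DevRTT
4 * DevRTT = 4 * 50 = 200
Timeout = 100 + 200 = 300 ms

300


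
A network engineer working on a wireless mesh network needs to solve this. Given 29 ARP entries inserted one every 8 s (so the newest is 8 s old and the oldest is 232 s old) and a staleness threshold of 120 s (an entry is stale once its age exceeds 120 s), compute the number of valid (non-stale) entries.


Ages are k * 232/29 s for k = 1..29 (spacing = 8.0000 s).
Entry k is valid iff k * 232/29 <= 120 iff k <= 29 * 120 / 232 = 15.0000
n_valid = floor(15.0000) = 15
(n_stale = 29 - 15 = 14)

15


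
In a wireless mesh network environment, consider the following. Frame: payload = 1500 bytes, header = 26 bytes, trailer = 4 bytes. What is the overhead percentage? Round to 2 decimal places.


Given: payload = 1500 B, header = 26 B, trailer = 4 B
Overhead bytes = header + trailer = 26 + 4 = 30
Total frame = payload + overhead = 1500 + 30 = 1530
Overhead % = 30 / 1530 * 100 = 1.9608% -> 1.96% (2 dp)

1.96


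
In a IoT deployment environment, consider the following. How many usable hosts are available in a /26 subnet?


Given: subnet mask /26
Host bits = 32 - 26 = 6
Total addresses = 2^6 = 64
Usable hosts = 64 - 2 (network + broadcast) = 62

62


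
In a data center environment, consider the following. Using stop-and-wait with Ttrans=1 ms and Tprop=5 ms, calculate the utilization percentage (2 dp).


Given: Ttrans = 1 ms, Tprop = 5 ms
RTT = 2 * Tprop = 2 * 5 = 10 ms
U = Ttrans / (Ttrans + RTT)
U = 1 / (1 + 10)
U = 1 / 11 = 0.090909
U% = 9.09%

9.09


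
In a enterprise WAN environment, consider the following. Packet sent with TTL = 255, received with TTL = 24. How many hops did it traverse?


Given: initial TTL = 255, received TTL = 24
Hops = initial TTL - received TTL
Hops = 255 - 24 = 231

231


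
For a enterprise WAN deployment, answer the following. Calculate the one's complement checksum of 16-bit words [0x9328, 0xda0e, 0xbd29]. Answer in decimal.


Given words: [0x9328, 0xda0e, 0xbd29]
Step 1: Sum all words
Raw sum = 37672 + 55822 + 48425 = 141919
Step 2: Fold carry: (10847 + 2) = 10849
One's complement = ~10849 & 0xFFFF = 54686

54686


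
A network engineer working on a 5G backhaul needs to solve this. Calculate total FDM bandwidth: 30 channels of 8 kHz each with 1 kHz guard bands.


Given: 30 channels, 8 kHz each, guard = 1 kHz
Channel bandwidth = 30 * 8 = 240 kHz
Guard bands = 29 gaps * 1 kHz = 29 kHz
Total = 240 + 29 = 269 kHz

269


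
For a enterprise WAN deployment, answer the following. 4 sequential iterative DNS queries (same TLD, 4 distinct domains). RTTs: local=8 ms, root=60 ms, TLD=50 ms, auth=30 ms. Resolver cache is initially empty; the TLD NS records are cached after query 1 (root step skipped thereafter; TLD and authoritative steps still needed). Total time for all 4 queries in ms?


Lookup 1 (cold cache): local + root + TLD + auth = 8 + 60 + 50 + 30 = 148 ms
Lookups 2..4 (TLD NS cached -> skip root; new domain -> still ask TLD and auth): local + TLD + auth = 8 + 50 + 30 = 88 ms each
Remaining 3 lookups: 3 * 88 = 264 ms
Total = 148 + 264 = 412 ms

412


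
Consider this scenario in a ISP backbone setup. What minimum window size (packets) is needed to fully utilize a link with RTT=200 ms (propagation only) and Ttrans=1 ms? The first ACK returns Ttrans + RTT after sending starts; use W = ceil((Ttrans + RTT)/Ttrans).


Given: Ttrans = 1 ms, RTT = 200 ms (= 2 * Tprop, Tprop = 100 ms)
Time until first ACK returns = Ttrans + RTT = 1 + 200 = 201 ms
Need W * Ttrans >= Ttrans + RTT  ->  W >= (Ttrans + RTT) / Ttrans
(Ttrans + RTT) / Ttrans = 201 / 1 = 201
W_min = ceil(201) = 201

201


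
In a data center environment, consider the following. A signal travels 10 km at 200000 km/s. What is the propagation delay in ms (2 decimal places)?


Given: distance = 10 km, speed = 200000 km/s
Delay = distance / speed = 10 / 200000 seconds
Delay in ms = 10 * 1000 / 200000
Delay = 0.0500 ms
Rounded to 2 dp = 0.05 ms

0.05
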